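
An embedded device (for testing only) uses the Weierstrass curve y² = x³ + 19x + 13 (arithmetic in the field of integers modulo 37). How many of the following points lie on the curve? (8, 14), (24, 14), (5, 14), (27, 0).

3

(8, 14): 14² ≡ 11, rhs ≡ 11 → on.
(24, 14): 14² ≡ 11, rhs ≡ 11 → on.
(5, 14): 14² ≡ 11, rhs ≡ 11 → on.
(27, 0): 0² ≡ 0, rhs ≡ 7 → off.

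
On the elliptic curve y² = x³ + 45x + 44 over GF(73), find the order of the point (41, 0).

2

2P: (41, 0) + (41, 0): same x and y₁ ≡ -y₂, so the sum is the point at infinity.
2P = the point at infinity, so the order is 2.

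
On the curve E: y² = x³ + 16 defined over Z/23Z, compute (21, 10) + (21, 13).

O

The two points share x = 21 and their y-coordinates satisfy 10 + 13 ≡ 0 (mod 23), so they are inverses. Their sum is ∞.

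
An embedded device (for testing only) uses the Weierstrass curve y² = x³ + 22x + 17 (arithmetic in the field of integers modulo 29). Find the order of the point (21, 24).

9

2P: tangent at (21, 24): λ = (3·21² + 22)/(2·24) ≡ 11/19. 19⁻¹ ≡ 26 (mod 29) since 19·26 = 494 ≡ 1, so λ ≡ 11·26 ≡ 25.
  x = λ² - 21 - 21 = 625 - 42 ≡ 3; y = λ·(21 - 3) - 24 ≡ 20. → (3, 20)
3P: (3, 20) + (21, 24). λ = (24 - 20)/(21 - 3) ≡ 4/18 mod 29. 18⁻¹ ≡ 21 (mod 29) since 18·21 = 378 ≡ 1, so λ ≡ 26.
  x = λ² - 3 - 21 = 676 - 24 ≡ 14; y = λ·(3 - 14) - 20 ≡ 13. → (14, 13)
4P: (14, 13) + (21, 24). λ = (24 - 13)/(21 - 14) ≡ 11/7 mod 29. 7⁻¹ ≡ 25 (mod 29) since 7·25 = 175 ≡ 1, so λ ≡ 14.
  x = λ² - 14 - 21 = 196 - 35 ≡ 16; y = λ·(14 - 16) - 13 ≡ 17. → (16, 17)
5P: (16, 17) + (21, 24). λ = (24 - 17)/(21 - 16) ≡ 7/5 mod 29. 5⁻¹ ≡ 6 (mod 29), so λ ≡ 13.
  x = λ² - 16 - 21 = 169 - 37 ≡ 16; y = λ·(16 - 16) - 17 ≡ 12. → (16, 12)
6P: (16, 12) + (21, 24). λ = (24 - 12)/(21 - 16) ≡ 12/5 mod 29. 5⁻¹ ≡ 6 (mod 29) since 5·6 = 30 ≡ 1, so λ ≡ 14.
  x = λ² - 16 - 21 = 196 - 37 ≡ 14; y = λ·(16 - 14) - 12 ≡ 16. → (14, 16)
7P: (14, 16) + (21, 24). λ = (24 - 16)/(21 - 14) ≡ 8/7 mod 29. 7⁻¹ ≡ 25 (mod 29), so λ ≡ 26.
  x = λ² - 14 - 21 = 676 - 35 ≡ 3; y = λ·(14 - 3) - 16 ≡ 9. → (3, 9)
8P: (3, 9) + (21, 24). λ = (24 - 9)/(21 - 3) ≡ 15/18 mod 29. 18⁻¹ ≡ 21 (mod 29) since 18·21 = 378 ≡ 1, so λ ≡ 25.
  x = λ² - 3 - 21 = 625 - 24 ≡ 21; y = λ·(3 - 21) - 9 ≡ 5. → (21, 5)
9P: (21, 5) + (21, 24): same x and y₁ ≡ -y₂, so the sum is the point at infinity.
9P = the point at infinity, so the order is 9.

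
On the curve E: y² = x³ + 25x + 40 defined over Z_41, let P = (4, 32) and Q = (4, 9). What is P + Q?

The two points share x = 4 and their y-coordinates satisfy 32 + 9 ≡ 0 (mod 41), so they are inverses. Their sum is ∞.

O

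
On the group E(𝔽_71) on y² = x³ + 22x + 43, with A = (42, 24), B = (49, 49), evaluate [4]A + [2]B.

(11, 57)

First 4A:
Double-and-add on 4 = (100)₂. Start with A = (42, 24) for the leading 1-bit.
double: tangent at (42, 24): λ = (3·42² + 22)/(2·24) ≡ 60/48. 48⁻¹ ≡ 37 (mod 71) since 48·37 = 1776 ≡ 1, so λ ≡ 60·37 ≡ 19.
  x = λ² - 42 - 42 = 361 - 84 ≡ 64; y = λ·(42 - 64) - 24 ≡ 55. → (64, 55)
double: tangent at (64, 55): λ = (3·64² + 22)/(2·55) ≡ 27/39. 39⁻¹ ≡ 51 (mod 71) since 39·51 = 1989 ≡ 1, so λ ≡ 27·51 ≡ 28.
  x = λ² - 64 - 64 = 784 - 128 ≡ 17; y = λ·(64 - 17) - 55 ≡ 54. → (17, 54)
4A = (17, 54).
Next 2B:
Repeated addition: build up to 2B.
2B: tangent at (49, 49): λ = (3·49² + 22)/(2·49) ≡ 54/27. 27⁻¹ ≡ 50 (mod 71) since 27·50 = 1350 ≡ 1, so λ ≡ 54·50 ≡ 2.
  x = λ² - 49 - 49 = 4 - 98 ≡ 48; y = λ·(49 - 48) - 49 ≡ 24. → (48, 24)
2B = (48, 24).
Finally 4A + 2B:
(17, 54) + (48, 24). λ = (24 - 54)/(48 - 17) ≡ 41/31 mod 71. 31⁻¹ ≡ 55 (mod 71) since 31·55 = 1705 ≡ 1, so λ ≡ 54.
  x = λ² - 17 - 48 = 2916 - 65 ≡ 11; y = λ·(17 - 11) - 54 ≡ 57. → (11, 57)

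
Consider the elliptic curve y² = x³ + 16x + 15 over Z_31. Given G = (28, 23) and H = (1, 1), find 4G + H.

(3, 11)

First 4G:
Double-and-add on 4 = (100)₂. Start with G = (28, 23) for the leading 1-bit.
double: tangent at (28, 23): λ = (3·28² + 16)/(2·23) ≡ 12/15. 15⁻¹ ≡ 29 (mod 31) since 15·29 = 435 ≡ 1, so λ ≡ 12·29 ≡ 7.
  x = λ² - 28 - 28 = 49 - 56 ≡ 24; y = λ·(28 - 24) - 23 ≡ 5. → (24, 5)
double: tangent at (24, 5): λ = (3·24² + 16)/(2·5) ≡ 8/10. 10⁻¹ ≡ 28 (mod 31), so λ ≡ 8·28 ≡ 7.
  x = λ² - 24 - 24 = 49 - 48 ≡ 1; y = λ·(24 - 1) - 5 ≡ 1. → (1, 1)
4G = (1, 1).
Finally 4G + H:
tangent at (1, 1): λ = (3·1² + 16)/(2·1) ≡ 19/2. 2⁻¹ ≡ 16 (mod 31) since 2·16 = 32 ≡ 1, so λ ≡ 19·16 ≡ 25.
  x = λ² - 1 - 1 = 625 - 2 ≡ 3; y = λ·(1 - 3) - 1 ≡ 11. → (3, 11)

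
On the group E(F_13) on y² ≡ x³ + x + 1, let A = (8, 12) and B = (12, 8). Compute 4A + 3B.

(12, 5)

First 4A:
Repeated addition: build up to 4A.
2A: tangent at (8, 12): λ = (3·8² + 1)/(2·12) ≡ 11/11. 11⁻¹ ≡ 6 (mod 13) since 11·6 = 66 ≡ 1, so λ ≡ 11·6 ≡ 1.
  x = λ² - 8 - 8 = 1 - 16 ≡ 11; y = λ·(8 - 11) - 12 ≡ 11. → (11, 11)
3A: (11, 11) + (8, 12). λ = (12 - 11)/(8 - 11) ≡ 1/10 mod 13. 10⁻¹ ≡ 4 (mod 13), so λ ≡ 4.
  x = λ² - 11 - 8 = 16 - 19 ≡ 10; y = λ·(11 - 10) - 11 ≡ 6. → (10, 6)
4A: (10, 6) + (8, 12). λ = (12 - 6)/(8 - 10) ≡ 6/11 mod 13. 11⁻¹ ≡ 6 (mod 13), so λ ≡ 10.
  x = λ² - 10 - 8 = 100 - 18 ≡ 4; y = λ·(10 - 4) - 6 ≡ 2. → (4, 2)
4A = (4, 2).
Next 3B:
Repeated addition: build up to 3B.
2B: tangent at (12, 8): λ = (3·12² + 1)/(2·8) ≡ 4/3. 3⁻¹ ≡ 9 (mod 13) since 3·9 = 27 ≡ 1, so λ ≡ 4·9 ≡ 10.
  x = λ² - 12 - 12 = 100 - 24 ≡ 11; y = λ·(12 - 11) - 8 ≡ 2. → (11, 2)
3B: (11, 2) + (12, 8). λ = (8 - 2)/(12 - 11) ≡ 6/1 mod 13. 1⁻¹ ≡ 1 (mod 13), so λ ≡ 6.
  x = λ² - 11 - 12 = 36 - 23 ≡ 0; y = λ·(11 - 0) - 2 ≡ 12. → (0, 12)
3B = (0, 12).
Finally 4A + 3B:
(4, 2) + (0, 12). λ = (12 - 2)/(0 - 4) ≡ 10/9 mod 13. 9⁻¹ ≡ 3 (mod 13), so λ ≡ 4.
  x = λ² - 4 - 0 = 16 - 4 ≡ 12; y = λ·(4 - 12) - 2 ≡ 5. → (12, 5)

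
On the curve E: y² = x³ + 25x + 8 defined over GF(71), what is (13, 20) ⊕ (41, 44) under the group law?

(13, 20) + (41, 44). λ = (44 - 20)/(41 - 13) ≡ 24/28 mod 71. 28⁻¹ ≡ 33 (mod 71), so λ ≡ 11.
  x = λ² - 13 - 41 = 121 - 54 ≡ 67; y = λ·(13 - 67) - 20 ≡ 25. → (67, 25)

(67, 25)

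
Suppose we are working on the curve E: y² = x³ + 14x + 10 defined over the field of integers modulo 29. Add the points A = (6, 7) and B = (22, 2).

(6, 7) + (22, 2). λ = (2 - 7)/(22 - 6) ≡ 24/16 mod 29. 16⁻¹ ≡ 20 (mod 29), so λ ≡ 16.
  x = λ² - 6 - 22 = 256 - 28 ≡ 25; y = λ·(6 - 25) - 7 ≡ 8. → (25, 8)

(25, 8)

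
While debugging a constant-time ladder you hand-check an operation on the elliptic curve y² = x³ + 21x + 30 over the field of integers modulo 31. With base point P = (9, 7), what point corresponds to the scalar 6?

(15, 0)

Repeated addition: build up to 6P.
2P: tangent at (9, 7): λ = (3·9² + 21)/(2·7) ≡ 16/14. 14⁻¹ ≡ 20 (mod 31), so λ ≡ 16·20 ≡ 10.
  x = λ² - 9 - 9 = 100 - 18 ≡ 20; y = λ·(9 - 20) - 7 ≡ 7. → (20, 7)
3P: (20, 7) + (9, 7). λ = (7 - 7)/(9 - 20) ≡ 0/20 mod 31. 20⁻¹ ≡ 14 (mod 31), so λ ≡ 0.
  x = λ² - 20 - 9 = 0 - 29 ≡ 2; y = λ·(20 - 2) - 7 ≡ 24. → (2, 24)
4P: (2, 24) + (9, 7). λ = (7 - 24)/(9 - 2) ≡ 14/7 mod 31. 7⁻¹ ≡ 9 (mod 31) since 7·9 = 63 ≡ 1, so λ ≡ 2.
  x = λ² - 2 - 9 = 4 - 11 ≡ 24; y = λ·(2 - 24) - 24 ≡ 25. → (24, 25)
5P: (24, 25) + (9, 7). λ = (7 - 25)/(9 - 24) ≡ 13/16 mod 31. 16⁻¹ ≡ 2 (mod 31) since 16·2 = 32 ≡ 1, so λ ≡ 26.
  x = λ² - 24 - 9 = 676 - 33 ≡ 23; y = λ·(24 - 23) - 25 ≡ 1. → (23, 1)
6P: (23, 1) + (9, 7). λ = (7 - 1)/(9 - 23) ≡ 6/17 mod 31. 17⁻¹ ≡ 11 (mod 31) since 17·11 = 187 ≡ 1, so λ ≡ 4.
  x = λ² - 23 - 9 = 16 - 32 ≡ 15; y = λ·(23 - 15) - 1 ≡ 0. → (15, 0)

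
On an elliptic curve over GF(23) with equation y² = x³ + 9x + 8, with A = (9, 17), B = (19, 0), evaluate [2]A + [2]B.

(9, 6)

First 2A:
Repeated addition: build up to 2A.
2A: tangent at (9, 17): λ = (3·9² + 9)/(2·17) ≡ 22/11. 11⁻¹ ≡ 21 (mod 23) since 11·21 = 231 ≡ 1, so λ ≡ 22·21 ≡ 2.
  x = λ² - 9 - 9 = 4 - 18 ≡ 9; y = λ·(9 - 9) - 17 ≡ 6. → (9, 6)
2A = (9, 6).
Next 2B:
Repeated addition: build up to 2B.
2B: (19, 0) + (19, 0): same x and y₁ ≡ -y₂, so the sum is 𝒪.
2B = 𝒪.
Finally 2A + 2B:
(9, 6) + 𝒪 = (9, 6) (identity).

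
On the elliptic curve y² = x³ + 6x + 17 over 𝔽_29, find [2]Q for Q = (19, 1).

(26, 1)

tangent at (19, 1): λ = (3·19² + 6)/(2·1) ≡ 16/2. 2⁻¹ ≡ 15 (mod 29), so λ ≡ 16·15 ≡ 8.
  x = λ² - 19 - 19 = 64 - 38 ≡ 26; y = λ·(19 - 26) - 1 ≡ 1. → (26, 1)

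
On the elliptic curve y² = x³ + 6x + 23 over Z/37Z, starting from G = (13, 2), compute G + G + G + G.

Double-and-add on 4 = (100)₂. Start with G = (13, 2) for the leading 1-bit.
double: tangent at (13, 2): λ = (3·13² + 6)/(2·2) ≡ 32/4. 4⁻¹ ≡ 28 (mod 37), so λ ≡ 32·28 ≡ 8.
  x = λ² - 13 - 13 = 64 - 26 ≡ 1; y = λ·(13 - 1) - 2 ≡ 20. → (1, 20)
double: tangent at (1, 20): λ = (3·1² + 6)/(2·20) ≡ 9/3. 3⁻¹ ≡ 25 (mod 37) since 3·25 = 75 ≡ 1, so λ ≡ 9·25 ≡ 3.
  x = λ² - 1 - 1 = 9 - 2 ≡ 7; y = λ·(1 - 7) - 20 ≡ 36. → (7, 36)

(7, 36)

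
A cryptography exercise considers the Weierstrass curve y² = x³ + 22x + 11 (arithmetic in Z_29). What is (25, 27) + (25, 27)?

(17, 7)

tangent at (25, 27): λ = (3·25² + 22)/(2·27) ≡ 12/25. 25⁻¹ ≡ 7 (mod 29) since 25·7 = 175 ≡ 1, so λ ≡ 12·7 ≡ 26.
  x = λ² - 25 - 25 = 676 - 50 ≡ 17; y = λ·(25 - 17) - 27 ≡ 7. → (17, 7)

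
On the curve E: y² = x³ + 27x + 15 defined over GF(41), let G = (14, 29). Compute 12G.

(8, 28)

Double-and-add on 12 = (1100)₂. Start with G = (14, 29) for the leading 1-bit.
double: tangent at (14, 29): λ = (3·14² + 27)/(2·29) ≡ 0/17. 17⁻¹ ≡ 29 (mod 41), so λ ≡ 0·29 ≡ 0.
  x = λ² - 14 - 14 = 0 - 28 ≡ 13; y = λ·(14 - 13) - 29 ≡ 12. → (13, 12)
add G: (13, 12) + (14, 29). λ = (29 - 12)/(14 - 13) ≡ 17/1 mod 41. 1⁻¹ ≡ 1 (mod 41), so λ ≡ 17.
  x = λ² - 13 - 14 = 289 - 27 ≡ 16; y = λ·(13 - 16) - 12 ≡ 19. → (16, 19)
double: tangent at (16, 19): λ = (3·16² + 27)/(2·19) ≡ 16/38. 38⁻¹ ≡ 27 (mod 41), so λ ≡ 16·27 ≡ 22.
  x = λ² - 16 - 16 = 484 - 32 ≡ 1; y = λ·(16 - 1) - 19 ≡ 24. → (1, 24)
double: tangent at (1, 24): λ = (3·1² + 27)/(2·24) ≡ 30/7. 7⁻¹ ≡ 6 (mod 41), so λ ≡ 30·6 ≡ 16.
  x = λ² - 1 - 1 = 256 - 2 ≡ 8; y = λ·(1 - 8) - 24 ≡ 28. → (8, 28)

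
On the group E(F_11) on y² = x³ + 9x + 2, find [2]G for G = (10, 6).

tangent at (10, 6): λ = (3·10² + 9)/(2·6) ≡ 1/1. 1⁻¹ ≡ 1 (mod 11), so λ ≡ 1·1 ≡ 1.
  x = λ² - 10 - 10 = 1 - 20 ≡ 3; y = λ·(10 - 3) - 6 ≡ 1. → (3, 1)

(3, 1)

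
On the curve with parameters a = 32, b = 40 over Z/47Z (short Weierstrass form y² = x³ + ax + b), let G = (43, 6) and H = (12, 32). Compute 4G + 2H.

(39, 27)

First 4G:
Double-and-add on 4 = (100)₂. Start with G = (43, 6) for the leading 1-bit.
double: tangent at (43, 6): λ = (3·43² + 32)/(2·6) ≡ 33/12. 12⁻¹ ≡ 4 (mod 47), so λ ≡ 33·4 ≡ 38.
  x = λ² - 43 - 43 = 1444 - 86 ≡ 42; y = λ·(43 - 42) - 6 ≡ 32. → (42, 32)
double: tangent at (42, 32): λ = (3·42² + 32)/(2·32) ≡ 13/17. 17⁻¹ ≡ 36 (mod 47), so λ ≡ 13·36 ≡ 45.
  x = λ² - 42 - 42 = 2025 - 84 ≡ 14; y = λ·(42 - 14) - 32 ≡ 6. → (14, 6)
4G = (14, 6).
Next 2H:
Repeated addition: build up to 2H.
2H: tangent at (12, 32): λ = (3·12² + 32)/(2·32) ≡ 41/17. 17⁻¹ ≡ 36 (mod 47) since 17·36 = 612 ≡ 1, so λ ≡ 41·36 ≡ 19.
  x = λ² - 12 - 12 = 361 - 24 ≡ 8; y = λ·(12 - 8) - 32 ≡ 44. → (8, 44)
2H = (8, 44).
Finally 4G + 2H:
(14, 6) + (8, 44). λ = (44 - 6)/(8 - 14) ≡ 38/41 mod 47. 41⁻¹ ≡ 39 (mod 47), so λ ≡ 25.
  x = λ² - 14 - 8 = 625 - 22 ≡ 39; y = λ·(14 - 39) - 6 ≡ 27. → (39, 27)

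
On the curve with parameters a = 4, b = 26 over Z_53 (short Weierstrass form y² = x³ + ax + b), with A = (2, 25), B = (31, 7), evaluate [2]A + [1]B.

First 2A:
Repeated addition: build up to 2A.
2A: tangent at (2, 25): λ = (3·2² + 4)/(2·25) ≡ 16/50. 50⁻¹ ≡ 35 (mod 53), so λ ≡ 16·35 ≡ 30.
  x = λ² - 2 - 2 = 900 - 4 ≡ 48; y = λ·(2 - 48) - 25 ≡ 26. → (48, 26)
2A = (48, 26).
Finally 2A + B:
(48, 26) + (31, 7). λ = (7 - 26)/(31 - 48) ≡ 34/36 mod 53. 36⁻¹ ≡ 28 (mod 53) since 36·28 = 1008 ≡ 1, so λ ≡ 51.
  x = λ² - 48 - 31 = 2601 - 79 ≡ 31; y = λ·(48 - 31) - 26 ≡ 46. → (31, 46)

(31, 46)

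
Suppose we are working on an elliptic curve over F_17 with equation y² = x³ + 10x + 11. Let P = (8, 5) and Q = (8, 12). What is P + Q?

O

The two points share x = 8 and their y-coordinates satisfy 5 + 12 ≡ 0 (mod 17), so they are inverses. Their sum is the point at infinity.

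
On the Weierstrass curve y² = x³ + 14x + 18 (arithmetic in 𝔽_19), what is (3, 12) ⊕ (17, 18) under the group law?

(3, 12) + (17, 18). λ = (18 - 12)/(17 - 3) ≡ 6/14 mod 19. 14⁻¹ ≡ 15 (mod 19) since 14·15 = 210 ≡ 1, so λ ≡ 14.
  x = λ² - 3 - 17 = 196 - 20 ≡ 5; y = λ·(3 - 5) - 12 ≡ 17. → (5, 17)

(5, 17)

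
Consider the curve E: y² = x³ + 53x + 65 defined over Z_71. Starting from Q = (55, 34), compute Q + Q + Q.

Repeated addition: build up to 3Q.
2Q: tangent at (55, 34): λ = (3·55² + 53)/(2·34) ≡ 40/68. 68⁻¹ ≡ 47 (mod 71), so λ ≡ 40·47 ≡ 34.
  x = λ² - 55 - 55 = 1156 - 110 ≡ 52; y = λ·(55 - 52) - 34 ≡ 68. → (52, 68)
3Q: (52, 68) + (55, 34). λ = (34 - 68)/(55 - 52) ≡ 37/3 mod 71. 3⁻¹ ≡ 24 (mod 71), so λ ≡ 36.
  x = λ² - 52 - 55 = 1296 - 107 ≡ 53; y = λ·(52 - 53) - 68 ≡ 38. → (53, 38)

(53, 38)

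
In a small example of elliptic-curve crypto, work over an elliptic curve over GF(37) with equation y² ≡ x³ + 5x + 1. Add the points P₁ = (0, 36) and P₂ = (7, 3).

(0, 36) + (7, 3). λ = (3 - 36)/(7 - 0) ≡ 4/7 mod 37. 7⁻¹ ≡ 16 (mod 37) since 7·16 = 112 ≡ 1, so λ ≡ 27.
  x = λ² - 0 - 7 = 729 - 7 ≡ 19; y = λ·(0 - 19) - 36 ≡ 6. → (19, 6)

(19, 6)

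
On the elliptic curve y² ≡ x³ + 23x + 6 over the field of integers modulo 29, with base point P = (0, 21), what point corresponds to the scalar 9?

Double-and-add on 9 = (1001)₂. Start with P = (0, 21) for the leading 1-bit.
double: tangent at (0, 21): λ = (3·0² + 23)/(2·21) ≡ 23/13. 13⁻¹ ≡ 9 (mod 29), so λ ≡ 23·9 ≡ 4.
  x = λ² - 0 - 0 = 16 - 0 ≡ 16; y = λ·(0 - 16) - 21 ≡ 2. → (16, 2)
double: tangent at (16, 2): λ = (3·16² + 23)/(2·2) ≡ 8/4. 4⁻¹ ≡ 22 (mod 29), so λ ≡ 8·22 ≡ 2.
  x = λ² - 16 - 16 = 4 - 32 ≡ 1; y = λ·(16 - 1) - 2 ≡ 28. → (1, 28)
double: tangent at (1, 28): λ = (3·1² + 23)/(2·28) ≡ 26/27. 27⁻¹ ≡ 14 (mod 29), so λ ≡ 26·14 ≡ 16.
  x = λ² - 1 - 1 = 256 - 2 ≡ 22; y = λ·(1 - 22) - 28 ≡ 13. → (22, 13)
add P: (22, 13) + (0, 21). λ = (21 - 13)/(0 - 22) ≡ 8/7 mod 29. 7⁻¹ ≡ 25 (mod 29), so λ ≡ 26.
  x = λ² - 22 - 0 = 676 - 22 ≡ 16; y = λ·(22 - 16) - 13 ≡ 27. → (16, 27)

(16, 27)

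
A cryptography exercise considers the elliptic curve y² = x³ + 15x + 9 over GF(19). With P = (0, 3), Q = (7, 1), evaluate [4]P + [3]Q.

First 4P:
Repeated addition: build up to 4P.
2P: tangent at (0, 3): λ = (3·0² + 15)/(2·3) ≡ 15/6. 6⁻¹ ≡ 16 (mod 19) since 6·16 = 96 ≡ 1, so λ ≡ 15·16 ≡ 12.
  x = λ² - 0 - 0 = 144 - 0 ≡ 11; y = λ·(0 - 11) - 3 ≡ 17. → (11, 17)
3P: (11, 17) + (0, 3). λ = (3 - 17)/(0 - 11) ≡ 5/8 mod 19. 8⁻¹ ≡ 12 (mod 19), so λ ≡ 3.
  x = λ² - 11 - 0 = 9 - 11 ≡ 17; y = λ·(11 - 17) - 17 ≡ 3. → (17, 3)
4P: (17, 3) + (0, 3). λ = (3 - 3)/(0 - 17) ≡ 0/2 mod 19. 2⁻¹ ≡ 10 (mod 19), so λ ≡ 0.
  x = λ² - 17 - 0 = 0 - 17 ≡ 2; y = λ·(17 - 2) - 3 ≡ 16. → (2, 16)
4P = (2, 16).
Next 3Q:
Repeated addition: build up to 3Q.
2Q: tangent at (7, 1): λ = (3·7² + 15)/(2·1) ≡ 10/2. 2⁻¹ ≡ 10 (mod 19), so λ ≡ 10·10 ≡ 5.
  x = λ² - 7 - 7 = 25 - 14 ≡ 11; y = λ·(7 - 11) - 1 ≡ 17. → (11, 17)
3Q: (11, 17) + (7, 1). λ = (1 - 17)/(7 - 11) ≡ 3/15 mod 19. 15⁻¹ ≡ 14 (mod 19), so λ ≡ 4.
  x = λ² - 11 - 7 = 16 - 18 ≡ 17; y = λ·(11 - 17) - 17 ≡ 16. → (17, 16)
3Q = (17, 16).
Finally 4P + 3Q:
(2, 16) + (17, 16). λ = (16 - 16)/(17 - 2) ≡ 0/15 mod 19. 15⁻¹ ≡ 14 (mod 19), so λ ≡ 0.
  x = λ² - 2 - 17 = 0 - 19 ≡ 0; y = λ·(2 - 0) - 16 ≡ 3. → (0, 3)

(0, 3)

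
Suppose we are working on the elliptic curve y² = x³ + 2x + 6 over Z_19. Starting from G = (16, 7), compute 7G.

Double-and-add on 7 = (111)₂. Start with G = (16, 7) for the leading 1-bit.
double: tangent at (16, 7): λ = (3·16² + 2)/(2·7) ≡ 10/14. 14⁻¹ ≡ 15 (mod 19) since 14·15 = 210 ≡ 1, so λ ≡ 10·15 ≡ 17.
  x = λ² - 16 - 16 = 289 - 32 ≡ 10; y = λ·(16 - 10) - 7 ≡ 0. → (10, 0)
add G: (10, 0) + (16, 7). λ = (7 - 0)/(16 - 10) ≡ 7/6 mod 19. 6⁻¹ ≡ 16 (mod 19) since 6·16 = 96 ≡ 1, so λ ≡ 17.
  x = λ² - 10 - 16 = 289 - 26 ≡ 16; y = λ·(10 - 16) - 0 ≡ 12. → (16, 12)
double: tangent at (16, 12): λ = (3·16² + 2)/(2·12) ≡ 10/5. 5⁻¹ ≡ 4 (mod 19), so λ ≡ 10·4 ≡ 2.
  x = λ² - 16 - 16 = 4 - 32 ≡ 10; y = λ·(16 - 10) - 12 ≡ 0. → (10, 0)
add G: (10, 0) + (16, 7). λ = (7 - 0)/(16 - 10) ≡ 7/6 mod 19. 6⁻¹ ≡ 16 (mod 19), so λ ≡ 17.
  x = λ² - 10 - 16 = 289 - 26 ≡ 16; y = λ·(10 - 16) - 0 ≡ 12. → (16, 12)

(16, 12)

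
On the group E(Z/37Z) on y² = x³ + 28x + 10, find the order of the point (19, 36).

12

2P: tangent at (19, 36): λ = (3·19² + 28)/(2·36) ≡ 1/35. 35⁻¹ ≡ 18 (mod 37), so λ ≡ 1·18 ≡ 18.
  x = λ² - 19 - 19 = 324 - 38 ≡ 27; y = λ·(19 - 27) - 36 ≡ 5. → (27, 5)
3P: (27, 5) + (19, 36). λ = (36 - 5)/(19 - 27) ≡ 31/29 mod 37. 29⁻¹ ≡ 23 (mod 37) since 29·23 = 667 ≡ 1, so λ ≡ 10.
  x = λ² - 27 - 19 = 100 - 46 ≡ 17; y = λ·(27 - 17) - 5 ≡ 21. → (17, 21)
4P: (17, 21) + (19, 36). λ = (36 - 21)/(19 - 17) ≡ 15/2 mod 37. 2⁻¹ ≡ 19 (mod 37) since 2·19 = 38 ≡ 1, so λ ≡ 26.
  x = λ² - 17 - 19 = 676 - 36 ≡ 11; y = λ·(17 - 11) - 21 ≡ 24. → (11, 24)
5P: (11, 24) + (19, 36). λ = (36 - 24)/(19 - 11) ≡ 12/8 mod 37. 8⁻¹ ≡ 14 (mod 37), so λ ≡ 20.
  x = λ² - 11 - 19 = 400 - 30 ≡ 0; y = λ·(11 - 0) - 24 ≡ 11. → (0, 11)
6P: (0, 11) + (19, 36). λ = (36 - 11)/(19 - 0) ≡ 25/19 mod 37. 19⁻¹ ≡ 2 (mod 37), so λ ≡ 13.
  x = λ² - 0 - 19 = 169 - 19 ≡ 2; y = λ·(0 - 2) - 11 ≡ 0. → (2, 0)
7P: (2, 0) + (19, 36). λ = (36 - 0)/(19 - 2) ≡ 36/17 mod 37. 17⁻¹ ≡ 24 (mod 37) since 17·24 = 408 ≡ 1, so λ ≡ 13.
  x = λ² - 2 - 19 = 169 - 21 ≡ 0; y = λ·(2 - 0) - 0 ≡ 26. → (0, 26)
8P: (0, 26) + (19, 36). λ = (36 - 26)/(19 - 0) ≡ 10/19 mod 37. 19⁻¹ ≡ 2 (mod 37) since 19·2 = 38 ≡ 1, so λ ≡ 20.
  x = λ² - 0 - 19 = 400 - 19 ≡ 11; y = λ·(0 - 11) - 26 ≡ 13. → (11, 13)
9P: (11, 13) + (19, 36). λ = (36 - 13)/(19 - 11) ≡ 23/8 mod 37. 8⁻¹ ≡ 14 (mod 37) since 8·14 = 112 ≡ 1, so λ ≡ 26.
  x = λ² - 11 - 19 = 676 - 30 ≡ 17; y = λ·(11 - 17) - 13 ≡ 16. → (17, 16)
10P: (17, 16) + (19, 36). λ = (36 - 16)/(19 - 17) ≡ 20/2 mod 37. 2⁻¹ ≡ 19 (mod 37), so λ ≡ 10.
  x = λ² - 17 - 19 = 100 - 36 ≡ 27; y = λ·(17 - 27) - 16 ≡ 32. → (27, 32)
11P: (27, 32) + (19, 36). λ = (36 - 32)/(19 - 27) ≡ 4/29 mod 37. 29⁻¹ ≡ 23 (mod 37), so λ ≡ 18.
  x = λ² - 27 - 19 = 324 - 46 ≡ 19; y = λ·(27 - 19) - 32 ≡ 1. → (19, 1)
12P: (19, 1) + (19, 36): same x and y₁ ≡ -y₂, so the sum is 𝒪.
12P = 𝒪, so the order is 12.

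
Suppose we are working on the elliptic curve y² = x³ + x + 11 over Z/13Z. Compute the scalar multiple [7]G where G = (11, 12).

Repeated addition: build up to 7G.
2G: tangent at (11, 12): λ = (3·11² + 1)/(2·12) ≡ 0/11. 11⁻¹ ≡ 6 (mod 13) since 11·6 = 66 ≡ 1, so λ ≡ 0·6 ≡ 0.
  x = λ² - 11 - 11 = 0 - 22 ≡ 4; y = λ·(11 - 4) - 12 ≡ 1. → (4, 1)
3G: (4, 1) + (11, 12). λ = (12 - 1)/(11 - 4) ≡ 11/7 mod 13. 7⁻¹ ≡ 2 (mod 13), so λ ≡ 9.
  x = λ² - 4 - 11 = 81 - 15 ≡ 1; y = λ·(4 - 1) - 1 ≡ 0. → (1, 0)
4G: (1, 0) + (11, 12). λ = (12 - 0)/(11 - 1) ≡ 12/10 mod 13. 10⁻¹ ≡ 4 (mod 13), so λ ≡ 9.
  x = λ² - 1 - 11 = 81 - 12 ≡ 4; y = λ·(1 - 4) - 0 ≡ 12. → (4, 12)
5G: (4, 12) + (11, 12). λ = (12 - 12)/(11 - 4) ≡ 0/7 mod 13. 7⁻¹ ≡ 2 (mod 13), so λ ≡ 0.
  x = λ² - 4 - 11 = 0 - 15 ≡ 11; y = λ·(4 - 11) - 12 ≡ 1. → (11, 1)
6G: (11, 1) + (11, 12): same x and y₁ ≡ -y₂, so the sum is 𝒪.
7G: 𝒪 + (11, 12) = (11, 12) (identity).

(11, 12)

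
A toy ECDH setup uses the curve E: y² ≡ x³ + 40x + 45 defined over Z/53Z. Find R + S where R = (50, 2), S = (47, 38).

(50, 2) + (47, 38). λ = (38 - 2)/(47 - 50) ≡ 36/50 mod 53. 50⁻¹ ≡ 35 (mod 53), so λ ≡ 41.
  x = λ² - 50 - 47 = 1681 - 97 ≡ 47; y = λ·(50 - 47) - 2 ≡ 15. → (47, 15)

(47, 15)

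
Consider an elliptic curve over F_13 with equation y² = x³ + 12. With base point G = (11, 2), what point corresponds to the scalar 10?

Repeated addition: build up to 10G.
2G: tangent at (11, 2): λ = (3·11² + 0)/(2·2) ≡ 12/4. 4⁻¹ ≡ 10 (mod 13) since 4·10 = 40 ≡ 1, so λ ≡ 12·10 ≡ 3.
  x = λ² - 11 - 11 = 9 - 22 ≡ 0; y = λ·(11 - 0) - 2 ≡ 5. → (0, 5)
3G: (0, 5) + (11, 2). λ = (2 - 5)/(11 - 0) ≡ 10/11 mod 13. 11⁻¹ ≡ 6 (mod 13), so λ ≡ 8.
  x = λ² - 0 - 11 = 64 - 11 ≡ 1; y = λ·(0 - 1) - 5 ≡ 0. → (1, 0)
4G: (1, 0) + (11, 2). λ = (2 - 0)/(11 - 1) ≡ 2/10 mod 13. 10⁻¹ ≡ 4 (mod 13) since 10·4 = 40 ≡ 1, so λ ≡ 8.
  x = λ² - 1 - 11 = 64 - 12 ≡ 0; y = λ·(1 - 0) - 0 ≡ 8. → (0, 8)
5G: (0, 8) + (11, 2). λ = (2 - 8)/(11 - 0) ≡ 7/11 mod 13. 11⁻¹ ≡ 6 (mod 13) since 11·6 = 66 ≡ 1, so λ ≡ 3.
  x = λ² - 0 - 11 = 9 - 11 ≡ 11; y = λ·(0 - 11) - 8 ≡ 11. → (11, 11)
6G: (11, 11) + (11, 2): same x and y₁ ≡ -y₂, so the sum is O.
7G: O + (11, 2) = (11, 2) (identity).
8G: tangent at (11, 2): λ = (3·11² + 0)/(2·2) ≡ 12/4. 4⁻¹ ≡ 10 (mod 13) since 4·10 = 40 ≡ 1, so λ ≡ 12·10 ≡ 3.
  x = λ² - 11 - 11 = 9 - 22 ≡ 0; y = λ·(11 - 0) - 2 ≡ 5. → (0, 5)
9G: (0, 5) + (11, 2). λ = (2 - 5)/(11 - 0) ≡ 10/11 mod 13. 11⁻¹ ≡ 6 (mod 13), so λ ≡ 8.
  x = λ² - 0 - 11 = 64 - 11 ≡ 1; y = λ·(0 - 1) - 5 ≡ 0. → (1, 0)
10G: (1, 0) + (11, 2). λ = (2 - 0)/(11 - 1) ≡ 2/10 mod 13. 10⁻¹ ≡ 4 (mod 13), so λ ≡ 8.
  x = λ² - 1 - 11 = 64 - 12 ≡ 0; y = λ·(1 - 0) - 0 ≡ 8. → (0, 8)

(0, 8)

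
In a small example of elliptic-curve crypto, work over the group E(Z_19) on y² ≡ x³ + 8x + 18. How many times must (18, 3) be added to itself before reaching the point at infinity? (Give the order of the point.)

2P: tangent at (18, 3): λ = (3·18² + 8)/(2·3) ≡ 11/6. 6⁻¹ ≡ 16 (mod 19), so λ ≡ 11·16 ≡ 5.
  x = λ² - 18 - 18 = 25 - 36 ≡ 8; y = λ·(18 - 8) - 3 ≡ 9. → (8, 9)
3P: (8, 9) + (18, 3). λ = (3 - 9)/(18 - 8) ≡ 13/10 mod 19. 10⁻¹ ≡ 2 (mod 19) since 10·2 = 20 ≡ 1, so λ ≡ 7.
  x = λ² - 8 - 18 = 49 - 26 ≡ 4; y = λ·(8 - 4) - 9 ≡ 0. → (4, 0)
4P: (4, 0) + (18, 3). λ = (3 - 0)/(18 - 4) ≡ 3/14 mod 19. 14⁻¹ ≡ 15 (mod 19) since 14·15 = 210 ≡ 1, so λ ≡ 7.
  x = λ² - 4 - 18 = 49 - 22 ≡ 8; y = λ·(4 - 8) - 0 ≡ 10. → (8, 10)
5P: (8, 10) + (18, 3). λ = (3 - 10)/(18 - 8) ≡ 12/10 mod 19. 10⁻¹ ≡ 2 (mod 19), so λ ≡ 5.
  x = λ² - 8 - 18 = 25 - 26 ≡ 18; y = λ·(8 - 18) - 10 ≡ 16. → (18, 16)
6P: (18, 16) + (18, 3): same x and y₁ ≡ -y₂, so the sum is the point at infinity.
6P = the point at infinity, so the order is 6.

6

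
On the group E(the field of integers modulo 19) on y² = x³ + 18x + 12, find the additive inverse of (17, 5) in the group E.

-(17, 5) = (17, -5 mod 19) = (17, 14).

(17, 14)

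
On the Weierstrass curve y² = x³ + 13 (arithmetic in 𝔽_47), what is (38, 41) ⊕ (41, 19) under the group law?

(38, 41) + (41, 19). λ = (19 - 41)/(41 - 38) ≡ 25/3 mod 47. 3⁻¹ ≡ 16 (mod 47) since 3·16 = 48 ≡ 1, so λ ≡ 24.
  x = λ² - 38 - 41 = 576 - 79 ≡ 27; y = λ·(38 - 27) - 41 ≡ 35. → (27, 35)

(27, 35)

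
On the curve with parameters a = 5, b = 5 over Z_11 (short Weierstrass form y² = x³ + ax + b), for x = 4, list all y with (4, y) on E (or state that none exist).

x³ + 5x + 5 = 89 ≡ 1 (mod 11).
Square roots of 1 mod 11: 1 and 10 (since 1² = 1 ≡ 1).

1, 10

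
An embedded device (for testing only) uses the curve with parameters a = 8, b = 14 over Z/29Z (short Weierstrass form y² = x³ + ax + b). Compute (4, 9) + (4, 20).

O

The two points share x = 4 and their y-coordinates satisfy 9 + 20 ≡ 0 (mod 29), so they are inverses. Their sum is O.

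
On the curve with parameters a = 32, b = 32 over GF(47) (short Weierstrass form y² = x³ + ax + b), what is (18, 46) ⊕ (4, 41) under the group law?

(34, 2)

(18, 46) + (4, 41). λ = (41 - 46)/(4 - 18) ≡ 42/33 mod 47. 33⁻¹ ≡ 10 (mod 47), so λ ≡ 44.
  x = λ² - 18 - 4 = 1936 - 22 ≡ 34; y = λ·(18 - 34) - 46 ≡ 2. → (34, 2)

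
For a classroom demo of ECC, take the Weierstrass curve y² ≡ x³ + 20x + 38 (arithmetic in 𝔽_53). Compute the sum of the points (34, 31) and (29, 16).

(52, 21)

(34, 31) + (29, 16). λ = (16 - 31)/(29 - 34) ≡ 38/48 mod 53. 48⁻¹ ≡ 21 (mod 53) since 48·21 = 1008 ≡ 1, so λ ≡ 3.
  x = λ² - 34 - 29 = 9 - 63 ≡ 52; y = λ·(34 - 52) - 31 ≡ 21. → (52, 21)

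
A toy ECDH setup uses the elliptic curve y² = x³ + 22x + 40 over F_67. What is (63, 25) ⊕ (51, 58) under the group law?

(15, 44)

(63, 25) + (51, 58). λ = (58 - 25)/(51 - 63) ≡ 33/55 mod 67. 55⁻¹ ≡ 39 (mod 67), so λ ≡ 14.
  x = λ² - 63 - 51 = 196 - 114 ≡ 15; y = λ·(63 - 15) - 25 ≡ 44. → (15, 44)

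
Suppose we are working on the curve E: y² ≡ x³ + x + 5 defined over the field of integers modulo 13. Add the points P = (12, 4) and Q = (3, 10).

(12, 4) + (3, 10). λ = (10 - 4)/(3 - 12) ≡ 6/4 mod 13. 4⁻¹ ≡ 10 (mod 13), so λ ≡ 8.
  x = λ² - 12 - 3 = 64 - 15 ≡ 10; y = λ·(12 - 10) - 4 ≡ 12. → (10, 12)

(10, 12)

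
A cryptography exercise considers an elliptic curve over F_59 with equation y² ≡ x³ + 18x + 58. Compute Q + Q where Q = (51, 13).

tangent at (51, 13): λ = (3·51² + 18)/(2·13) ≡ 33/26. 26⁻¹ ≡ 25 (mod 59) since 26·25 = 650 ≡ 1, so λ ≡ 33·25 ≡ 58.
  x = λ² - 51 - 51 = 3364 - 102 ≡ 17; y = λ·(51 - 17) - 13 ≡ 12. → (17, 12)

(17, 12)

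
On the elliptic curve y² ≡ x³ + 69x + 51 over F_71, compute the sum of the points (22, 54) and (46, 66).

(21, 53)

(22, 54) + (46, 66). λ = (66 - 54)/(46 - 22) ≡ 12/24 mod 71. 24⁻¹ ≡ 3 (mod 71) since 24·3 = 72 ≡ 1, so λ ≡ 36.
  x = λ² - 22 - 46 = 1296 - 68 ≡ 21; y = λ·(22 - 21) - 54 ≡ 53. → (21, 53)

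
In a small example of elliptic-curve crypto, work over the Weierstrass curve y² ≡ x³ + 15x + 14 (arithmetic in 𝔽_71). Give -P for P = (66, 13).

(66, 58)

-(66, 13) = (66, -13 mod 71) = (66, 58).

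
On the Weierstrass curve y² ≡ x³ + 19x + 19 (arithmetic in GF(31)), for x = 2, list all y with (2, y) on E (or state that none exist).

none

x³ + 19x + 19 = 65 ≡ 3 (mod 31).
3 is a non-residue mod 31; no y exists.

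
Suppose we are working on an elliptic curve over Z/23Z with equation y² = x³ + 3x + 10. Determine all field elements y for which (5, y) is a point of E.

9, 14

x³ + 3x + 10 = 150 ≡ 12 (mod 23).
Square roots of 12 mod 23: 9 and 14 (since 9² = 81 ≡ 12).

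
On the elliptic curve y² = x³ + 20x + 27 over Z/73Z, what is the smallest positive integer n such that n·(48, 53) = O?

5

2P: tangent at (48, 53): λ = (3·48² + 20)/(2·53) ≡ 70/33. 33⁻¹ ≡ 31 (mod 73) since 33·31 = 1023 ≡ 1, so λ ≡ 70·31 ≡ 53.
  x = λ² - 48 - 48 = 2809 - 96 ≡ 12; y = λ·(48 - 12) - 53 ≡ 30. → (12, 30)
3P: (12, 30) + (48, 53). λ = (53 - 30)/(48 - 12) ≡ 23/36 mod 73. 36⁻¹ ≡ 71 (mod 73), so λ ≡ 27.
  x = λ² - 12 - 48 = 729 - 60 ≡ 12; y = λ·(12 - 12) - 30 ≡ 43. → (12, 43)
4P: (12, 43) + (48, 53). λ = (53 - 43)/(48 - 12) ≡ 10/36 mod 73. 36⁻¹ ≡ 71 (mod 73) since 36·71 = 2556 ≡ 1, so λ ≡ 53.
  x = λ² - 12 - 48 = 2809 - 60 ≡ 48; y = λ·(12 - 48) - 43 ≡ 20. → (48, 20)
5P: (48, 20) + (48, 53): same x and y₁ ≡ -y₂, so the sum is O.
5P = O, so the order is 5.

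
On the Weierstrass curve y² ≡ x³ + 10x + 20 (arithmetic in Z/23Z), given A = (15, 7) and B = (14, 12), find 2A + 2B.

(1, 13)

First 2A:
Repeated addition: build up to 2A.
2A: tangent at (15, 7): λ = (3·15² + 10)/(2·7) ≡ 18/14. 14⁻¹ ≡ 5 (mod 23), so λ ≡ 18·5 ≡ 21.
  x = λ² - 15 - 15 = 441 - 30 ≡ 20; y = λ·(15 - 20) - 7 ≡ 3. → (20, 3)
2A = (20, 3).
Next 2B:
Repeated addition: build up to 2B.
2B: tangent at (14, 12): λ = (3·14² + 10)/(2·12) ≡ 0/1. 1⁻¹ ≡ 1 (mod 23) since 1·1 = 1 ≡ 1, so λ ≡ 0·1 ≡ 0.
  x = λ² - 14 - 14 = 0 - 28 ≡ 18; y = λ·(14 - 18) - 12 ≡ 11. → (18, 11)
2B = (18, 11).
Finally 2A + 2B:
(20, 3) + (18, 11). λ = (11 - 3)/(18 - 20) ≡ 8/21 mod 23. 21⁻¹ ≡ 11 (mod 23), so λ ≡ 19.
  x = λ² - 20 - 18 = 361 - 38 ≡ 1; y = λ·(20 - 1) - 3 ≡ 13. → (1, 13)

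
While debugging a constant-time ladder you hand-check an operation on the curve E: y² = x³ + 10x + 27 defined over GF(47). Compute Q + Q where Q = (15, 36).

tangent at (15, 36): λ = (3·15² + 10)/(2·36) ≡ 27/25. 25⁻¹ ≡ 32 (mod 47), so λ ≡ 27·32 ≡ 18.
  x = λ² - 15 - 15 = 324 - 30 ≡ 12; y = λ·(15 - 12) - 36 ≡ 18. → (12, 18)

(12, 18)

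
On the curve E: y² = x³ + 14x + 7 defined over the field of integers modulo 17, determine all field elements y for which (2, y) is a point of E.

3, 14

x³ + 14x + 7 = 43 ≡ 9 (mod 17).
Square roots of 9 mod 17: 3 and 14 (since 3² = 9 ≡ 9).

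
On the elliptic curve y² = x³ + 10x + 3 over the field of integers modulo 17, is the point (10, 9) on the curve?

y² = 9² ≡ 13; x³ + 10x + 3 = 1103 ≡ 15 (mod 17). 13 ≠ 15.

no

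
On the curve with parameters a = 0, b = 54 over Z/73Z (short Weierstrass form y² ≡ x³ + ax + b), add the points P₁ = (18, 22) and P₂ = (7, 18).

(18, 22) + (7, 18). λ = (18 - 22)/(7 - 18) ≡ 69/62 mod 73. 62⁻¹ ≡ 53 (mod 73) since 62·53 = 3286 ≡ 1, so λ ≡ 7.
  x = λ² - 18 - 7 = 49 - 25 ≡ 24; y = λ·(18 - 24) - 22 ≡ 9. → (24, 9)

(24, 9)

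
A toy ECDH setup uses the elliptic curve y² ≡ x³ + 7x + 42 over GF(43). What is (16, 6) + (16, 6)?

(34, 14)

tangent at (16, 6): λ = (3·16² + 7)/(2·6) ≡ 1/12. 12⁻¹ ≡ 18 (mod 43) since 12·18 = 216 ≡ 1, so λ ≡ 1·18 ≡ 18.
  x = λ² - 16 - 16 = 324 - 32 ≡ 34; y = λ·(16 - 34) - 6 ≡ 14. → (34, 14)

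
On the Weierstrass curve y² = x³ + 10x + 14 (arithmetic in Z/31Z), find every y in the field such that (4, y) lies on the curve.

5, 26

x³ + 10x + 14 = 118 ≡ 25 (mod 31).
Square roots of 25 mod 31: 5 and 26 (since 5² = 25 ≡ 25).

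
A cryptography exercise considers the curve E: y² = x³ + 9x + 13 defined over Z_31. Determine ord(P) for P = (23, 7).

2P: tangent at (23, 7): λ = (3·23² + 9)/(2·7) ≡ 15/14. 14⁻¹ ≡ 20 (mod 31) since 14·20 = 280 ≡ 1, so λ ≡ 15·20 ≡ 21.
  x = λ² - 23 - 23 = 441 - 46 ≡ 23; y = λ·(23 - 23) - 7 ≡ 24. → (23, 24)
3P: (23, 24) + (23, 7): same x and y₁ ≡ -y₂, so the sum is O.
3P = O, so the order is 3.

3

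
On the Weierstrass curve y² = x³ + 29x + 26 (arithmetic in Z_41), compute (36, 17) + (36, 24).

O

The two points share x = 36 and their y-coordinates satisfy 17 + 24 ≡ 0 (mod 41), so they are inverses. Their sum is 𝒪.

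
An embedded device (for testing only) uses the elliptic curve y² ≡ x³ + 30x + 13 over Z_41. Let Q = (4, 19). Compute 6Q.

Double-and-add on 6 = (110)₂. Start with Q = (4, 19) for the leading 1-bit.
double: tangent at (4, 19): λ = (3·4² + 30)/(2·19) ≡ 37/38. 38⁻¹ ≡ 27 (mod 41), so λ ≡ 37·27 ≡ 15.
  x = λ² - 4 - 4 = 225 - 8 ≡ 12; y = λ·(4 - 12) - 19 ≡ 25. → (12, 25)
add Q: (12, 25) + (4, 19). λ = (19 - 25)/(4 - 12) ≡ 35/33 mod 41. 33⁻¹ ≡ 5 (mod 41) since 33·5 = 165 ≡ 1, so λ ≡ 11.
  x = λ² - 12 - 4 = 121 - 16 ≡ 23; y = λ·(12 - 23) - 25 ≡ 18. → (23, 18)
double: tangent at (23, 18): λ = (3·23² + 30)/(2·18) ≡ 18/36. 36⁻¹ ≡ 8 (mod 41), so λ ≡ 18·8 ≡ 21.
  x = λ² - 23 - 23 = 441 - 46 ≡ 26; y = λ·(23 - 26) - 18 ≡ 1. → (26, 1)

(26, 1)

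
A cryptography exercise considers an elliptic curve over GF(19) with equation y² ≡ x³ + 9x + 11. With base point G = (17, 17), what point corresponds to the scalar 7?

(13, 8)

Repeated addition: build up to 7G.
2G: tangent at (17, 17): λ = (3·17² + 9)/(2·17) ≡ 2/15. 15⁻¹ ≡ 14 (mod 19), so λ ≡ 2·14 ≡ 9.
  x = λ² - 17 - 17 = 81 - 34 ≡ 9; y = λ·(17 - 9) - 17 ≡ 17. → (9, 17)
3G: (9, 17) + (17, 17). λ = (17 - 17)/(17 - 9) ≡ 0/8 mod 19. 8⁻¹ ≡ 12 (mod 19), so λ ≡ 0.
  x = λ² - 9 - 17 = 0 - 26 ≡ 12; y = λ·(9 - 12) - 17 ≡ 2. → (12, 2)
4G: (12, 2) + (17, 17). λ = (17 - 2)/(17 - 12) ≡ 15/5 mod 19. 5⁻¹ ≡ 4 (mod 19) since 5·4 = 20 ≡ 1, so λ ≡ 3.
  x = λ² - 12 - 17 = 9 - 29 ≡ 18; y = λ·(12 - 18) - 2 ≡ 18. → (18, 18)
5G: (18, 18) + (17, 17). λ = (17 - 18)/(17 - 18) ≡ 18/18 mod 19. 18⁻¹ ≡ 18 (mod 19), so λ ≡ 1.
  x = λ² - 18 - 17 = 1 - 35 ≡ 4; y = λ·(18 - 4) - 18 ≡ 15. → (4, 15)
6G: (4, 15) + (17, 17). λ = (17 - 15)/(17 - 4) ≡ 2/13 mod 19. 13⁻¹ ≡ 3 (mod 19) since 13·3 = 39 ≡ 1, so λ ≡ 6.
  x = λ² - 4 - 17 = 36 - 21 ≡ 15; y = λ·(4 - 15) - 15 ≡ 14. → (15, 14)
7G: (15, 14) + (17, 17). λ = (17 - 14)/(17 - 15) ≡ 3/2 mod 19. 2⁻¹ ≡ 10 (mod 19) since 2·10 = 20 ≡ 1, so λ ≡ 11.
  x = λ² - 15 - 17 = 121 - 32 ≡ 13; y = λ·(15 - 13) - 14 ≡ 8. → (13, 8)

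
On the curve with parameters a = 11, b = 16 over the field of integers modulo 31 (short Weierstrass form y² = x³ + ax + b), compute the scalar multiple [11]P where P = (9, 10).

Repeated addition: build up to 11P.
2P: tangent at (9, 10): λ = (3·9² + 11)/(2·10) ≡ 6/20. 20⁻¹ ≡ 14 (mod 31), so λ ≡ 6·14 ≡ 22.
  x = λ² - 9 - 9 = 484 - 18 ≡ 1; y = λ·(9 - 1) - 10 ≡ 11. → (1, 11)
3P: (1, 11) + (9, 10). λ = (10 - 11)/(9 - 1) ≡ 30/8 mod 31. 8⁻¹ ≡ 4 (mod 31), so λ ≡ 27.
  x = λ² - 1 - 9 = 729 - 10 ≡ 6; y = λ·(1 - 6) - 11 ≡ 9. → (6, 9)
4P: (6, 9) + (9, 10). λ = (10 - 9)/(9 - 6) ≡ 1/3 mod 31. 3⁻¹ ≡ 21 (mod 31) since 3·21 = 63 ≡ 1, so λ ≡ 21.
  x = λ² - 6 - 9 = 441 - 15 ≡ 23; y = λ·(6 - 23) - 9 ≡ 6. → (23, 6)
5P: (23, 6) + (9, 10). λ = (10 - 6)/(9 - 23) ≡ 4/17 mod 31. 17⁻¹ ≡ 11 (mod 31) since 17·11 = 187 ≡ 1, so λ ≡ 13.
  x = λ² - 23 - 9 = 169 - 32 ≡ 13; y = λ·(23 - 13) - 6 ≡ 0. → (13, 0)
6P: (13, 0) + (9, 10). λ = (10 - 0)/(9 - 13) ≡ 10/27 mod 31. 27⁻¹ ≡ 23 (mod 31), so λ ≡ 13.
  x = λ² - 13 - 9 = 169 - 22 ≡ 23; y = λ·(13 - 23) - 0 ≡ 25. → (23, 25)
7P: (23, 25) + (9, 10). λ = (10 - 25)/(9 - 23) ≡ 16/17 mod 31. 17⁻¹ ≡ 11 (mod 31), so λ ≡ 21.
  x = λ² - 23 - 9 = 441 - 32 ≡ 6; y = λ·(23 - 6) - 25 ≡ 22. → (6, 22)
8P: (6, 22) + (9, 10). λ = (10 - 22)/(9 - 6) ≡ 19/3 mod 31. 3⁻¹ ≡ 21 (mod 31) since 3·21 = 63 ≡ 1, so λ ≡ 27.
  x = λ² - 6 - 9 = 729 - 15 ≡ 1; y = λ·(6 - 1) - 22 ≡ 20. → (1, 20)
9P: (1, 20) + (9, 10). λ = (10 - 20)/(9 - 1) ≡ 21/8 mod 31. 8⁻¹ ≡ 4 (mod 31) since 8·4 = 32 ≡ 1, so λ ≡ 22.
  x = λ² - 1 - 9 = 484 - 10 ≡ 9; y = λ·(1 - 9) - 20 ≡ 21. → (9, 21)
10P: (9, 21) + (9, 10): same x and y₁ ≡ -y₂, so the sum is ∞.
11P: ∞ + (9, 10) = (9, 10) (identity).

(9, 10)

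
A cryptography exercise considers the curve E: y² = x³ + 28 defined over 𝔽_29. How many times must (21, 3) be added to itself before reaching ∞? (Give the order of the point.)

2P: tangent at (21, 3): λ = (3·21² + 0)/(2·3) ≡ 18/6. 6⁻¹ ≡ 5 (mod 29), so λ ≡ 18·5 ≡ 3.
  x = λ² - 21 - 21 = 9 - 42 ≡ 25; y = λ·(21 - 25) - 3 ≡ 14. → (25, 14)
3P: (25, 14) + (21, 3). λ = (3 - 14)/(21 - 25) ≡ 18/25 mod 29. 25⁻¹ ≡ 7 (mod 29) since 25·7 = 175 ≡ 1, so λ ≡ 10.
  x = λ² - 25 - 21 = 100 - 46 ≡ 25; y = λ·(25 - 25) - 14 ≡ 15. → (25, 15)
4P: (25, 15) + (21, 3). λ = (3 - 15)/(21 - 25) ≡ 17/25 mod 29. 25⁻¹ ≡ 7 (mod 29) since 25·7 = 175 ≡ 1, so λ ≡ 3.
  x = λ² - 25 - 21 = 9 - 46 ≡ 21; y = λ·(25 - 21) - 15 ≡ 26. → (21, 26)
5P: (21, 26) + (21, 3): same x and y₁ ≡ -y₂, so the sum is ∞.
5P = ∞, so the order is 5.

5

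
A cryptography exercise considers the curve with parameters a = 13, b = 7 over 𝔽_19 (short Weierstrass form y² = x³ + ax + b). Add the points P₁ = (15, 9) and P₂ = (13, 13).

(15, 9) + (13, 13). λ = (13 - 9)/(13 - 15) ≡ 4/17 mod 19. 17⁻¹ ≡ 9 (mod 19), so λ ≡ 17.
  x = λ² - 15 - 13 = 289 - 28 ≡ 14; y = λ·(15 - 14) - 9 ≡ 8. → (14, 8)

(14, 8)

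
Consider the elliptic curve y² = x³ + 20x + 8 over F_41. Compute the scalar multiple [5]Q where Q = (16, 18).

Repeated addition: build up to 5Q.
2Q: tangent at (16, 18): λ = (3·16² + 20)/(2·18) ≡ 9/36. 36⁻¹ ≡ 8 (mod 41), so λ ≡ 9·8 ≡ 31.
  x = λ² - 16 - 16 = 961 - 32 ≡ 27; y = λ·(16 - 27) - 18 ≡ 10. → (27, 10)
3Q: (27, 10) + (16, 18). λ = (18 - 10)/(16 - 27) ≡ 8/30 mod 41. 30⁻¹ ≡ 26 (mod 41), so λ ≡ 3.
  x = λ² - 27 - 16 = 9 - 43 ≡ 7; y = λ·(27 - 7) - 10 ≡ 9. → (7, 9)
4Q: (7, 9) + (16, 18). λ = (18 - 9)/(16 - 7) ≡ 9/9 mod 41. 9⁻¹ ≡ 32 (mod 41), so λ ≡ 1.
  x = λ² - 7 - 16 = 1 - 23 ≡ 19; y = λ·(7 - 19) - 9 ≡ 20. → (19, 20)
5Q: (19, 20) + (16, 18). λ = (18 - 20)/(16 - 19) ≡ 39/38 mod 41. 38⁻¹ ≡ 27 (mod 41) since 38·27 = 1026 ≡ 1, so λ ≡ 28.
  x = λ² - 19 - 16 = 784 - 35 ≡ 11; y = λ·(19 - 11) - 20 ≡ 40. → (11, 40)

(11, 40)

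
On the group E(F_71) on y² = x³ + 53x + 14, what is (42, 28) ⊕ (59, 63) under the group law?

(2, 46)

(42, 28) + (59, 63). λ = (63 - 28)/(59 - 42) ≡ 35/17 mod 71. 17⁻¹ ≡ 46 (mod 71), so λ ≡ 48.
  x = λ² - 42 - 59 = 2304 - 101 ≡ 2; y = λ·(42 - 2) - 28 ≡ 46. → (2, 46)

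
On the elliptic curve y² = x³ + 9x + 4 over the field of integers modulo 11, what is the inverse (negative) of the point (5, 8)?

-(5, 8) = (5, -8 mod 11) = (5, 3).

(5, 3)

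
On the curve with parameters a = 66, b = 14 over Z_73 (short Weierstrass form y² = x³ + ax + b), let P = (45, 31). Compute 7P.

Double-and-add on 7 = (111)₂. Start with P = (45, 31) for the leading 1-bit.
double: tangent at (45, 31): λ = (3·45² + 66)/(2·31) ≡ 9/62. 62⁻¹ ≡ 53 (mod 73), so λ ≡ 9·53 ≡ 39.
  x = λ² - 45 - 45 = 1521 - 90 ≡ 44; y = λ·(45 - 44) - 31 ≡ 8. → (44, 8)
add P: (44, 8) + (45, 31). λ = (31 - 8)/(45 - 44) ≡ 23/1 mod 73. 1⁻¹ ≡ 1 (mod 73) since 1·1 = 1 ≡ 1, so λ ≡ 23.
  x = λ² - 44 - 45 = 529 - 89 ≡ 2; y = λ·(44 - 2) - 8 ≡ 9. → (2, 9)
double: tangent at (2, 9): λ = (3·2² + 66)/(2·9) ≡ 5/18. 18⁻¹ ≡ 69 (mod 73), so λ ≡ 5·69 ≡ 53.
  x = λ² - 2 - 2 = 2809 - 4 ≡ 31; y = λ·(2 - 31) - 9 ≡ 60. → (31, 60)
add P: (31, 60) + (45, 31). λ = (31 - 60)/(45 - 31) ≡ 44/14 mod 73. 14⁻¹ ≡ 47 (mod 73), so λ ≡ 24.
  x = λ² - 31 - 45 = 576 - 76 ≡ 62; y = λ·(31 - 62) - 60 ≡ 72. → (62, 72)

(62, 72)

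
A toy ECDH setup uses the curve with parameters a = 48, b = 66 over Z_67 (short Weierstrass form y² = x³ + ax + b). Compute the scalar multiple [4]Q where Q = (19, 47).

Double-and-add on 4 = (100)₂. Start with Q = (19, 47) for the leading 1-bit.
double: tangent at (19, 47): λ = (3·19² + 48)/(2·47) ≡ 59/27. 27⁻¹ ≡ 5 (mod 67), so λ ≡ 59·5 ≡ 27.
  x = λ² - 19 - 19 = 729 - 38 ≡ 21; y = λ·(19 - 21) - 47 ≡ 33. → (21, 33)
double: tangent at (21, 33): λ = (3·21² + 48)/(2·33) ≡ 31/66. 66⁻¹ ≡ 66 (mod 67) since 66·66 = 4356 ≡ 1, so λ ≡ 31·66 ≡ 36.
  x = λ² - 21 - 21 = 1296 - 42 ≡ 48; y = λ·(21 - 48) - 33 ≡ 0. → (48, 0)

(48, 0)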